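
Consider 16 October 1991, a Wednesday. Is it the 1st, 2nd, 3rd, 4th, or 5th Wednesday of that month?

3rd

Day 16 falls in week ⌈16/7⌉ of the month.
Days 1–7 hold the 1st Wednesday, 8–14 the 2nd, 15–21 the 3rd, 22–28 the 4th, 29–31 the 5th.
16 is in the range for the 3rd.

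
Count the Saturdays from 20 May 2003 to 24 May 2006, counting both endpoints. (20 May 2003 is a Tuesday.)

157

20 May 2003 is a Tuesday; the first Saturday on or after it is 24 May 2003 (4 days later).
From 24 May 2003 to 24 May 2006: 221 + 366 + 365 + 144 = 1096 days (rest of 2003, 2004, 2005, to 24 May 2006 in 2006).
1096 ÷ 7 = 156 full weeks with remainder 4, so 156 more Saturdays after the first → 157.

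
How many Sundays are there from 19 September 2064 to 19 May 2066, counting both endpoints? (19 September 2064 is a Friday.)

87

19 September 2064 is a Friday; the first Sunday on or after it is 21 September 2064 (2 days later).
From 21 September 2064 to 19 May 2066: 101 + 365 + 139 = 605 days (rest of 2064, 2065, to 19 May 2066 in 2066).
605 ÷ 7 = 86 full weeks with remainder 3, so 86 more Sundays after the first → 87.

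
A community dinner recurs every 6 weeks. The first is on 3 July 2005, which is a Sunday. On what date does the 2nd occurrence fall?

14 August 2005

The 2nd occurrence is 1 interval after the first: 1 × 42 = 42 days after 3 July 2005.
July has 31 days — 28 days to the end of July leaves 14.
14 days into August → 14 August 2005.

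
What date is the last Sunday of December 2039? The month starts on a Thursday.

25 December 2039

December 2039 begins on a Thursday, so the first Sunday is December 4 (3 days later).
December 2039 has 31 days. Adding weeks: 4, 11, 18, 25 — the last one ≤ 31 is the 25th.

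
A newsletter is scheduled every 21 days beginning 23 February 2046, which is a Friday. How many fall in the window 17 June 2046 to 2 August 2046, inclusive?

Occurrences land 21·i days after 23 February 2046 for i = 0, 1, 2, …
17 June 2046 is 114 days after the start; 114 ÷ 21 = 5 remainder 9; since the remainder is 9, round up to i = 6. First occurrence in the window: #7 on 29 June 2046 (6×21 = 126 days in).
2 August 2046 is 160 days after the start; 160 ÷ 21 = 7 remainder 13. Last occurrence in the window: #8 on 20 July 2046.
Occurrences #7 through #8: 2 in total.

2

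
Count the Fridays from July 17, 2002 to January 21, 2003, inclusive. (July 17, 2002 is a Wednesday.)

27

July 17, 2002 is a Wednesday; the first Friday on or after it is July 19, 2002 (2 days later).
From July 19, 2002 to January 21, 2003: 12 + 31 + 30 + 31 + 30 + 31 + 21 = 186 days (rest of July, August, September, October, November, December, January).
186 ÷ 7 = 26 full weeks with remainder 4, so 26 more Fridays after the first → 27.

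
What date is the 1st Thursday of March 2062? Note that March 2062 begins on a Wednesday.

2 March 2062

March 2062 begins on a Wednesday, so the first Thursday is March 2 (1 day later).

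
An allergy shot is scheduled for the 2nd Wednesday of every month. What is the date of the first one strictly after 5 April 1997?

April 1997 starts on a Tuesday; its first Wednesday is the 2nd, so the 2nd Wednesday is the 9th — 9 April 1997.
9 April 1997 is after 5 April 1997, so that is the next one.

9 April 1997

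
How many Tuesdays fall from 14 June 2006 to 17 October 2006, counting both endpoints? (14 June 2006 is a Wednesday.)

14 June 2006 is a Wednesday; the first Tuesday on or after it is 20 June 2006 (6 days later).
From 20 June 2006 to 17 October 2006: 10 + 31 + 31 + 30 + 17 = 119 days (rest of June, July, August, September, October).
119 ÷ 7 = 17 full weeks with remainder 0, so 17 more Tuesdays after the first → 18.

18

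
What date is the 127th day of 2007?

May 7, 2007

Jan has 31 days (127 − 31 = 96 remain).
Feb has 28 days (96 − 28 = 68 remain).
Mar has 31 days (68 − 31 = 37 remain).
Apr has 30 days (37 − 30 = 7 remain).
7 into May → May 7.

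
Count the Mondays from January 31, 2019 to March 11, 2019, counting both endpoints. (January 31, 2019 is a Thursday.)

January 31, 2019 is a Thursday; the first Monday on or after it is February 4, 2019 (4 days later).
From February 4, 2019 to March 11, 2019: 24 + 11 = 35 days (rest of February, March).
35 ÷ 7 = 5 full weeks with remainder 0, so 5 more Mondays after the first → 6.

6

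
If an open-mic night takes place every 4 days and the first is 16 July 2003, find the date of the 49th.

24 January 2004

The 49th occurrence is 48 intervals after the first: 48 × 4 = 192 days after 16 July 2003.
July has 31 days — 15 days to the end of July leaves 177.
August has 31 days (146 left).
September has 30 days (116 left).
October has 31 days (85 left).
November has 30 days (55 left).
December has 31 days (24 left).
24 days into January → 24 January 2004.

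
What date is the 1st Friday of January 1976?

2 January 1976

The first Friday of January 1976 is January 2.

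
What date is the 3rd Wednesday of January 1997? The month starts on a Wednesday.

15 January 1997

January 1997 begins on a Wednesday, so the first Wednesday is January 1.
The 3rd Wednesday is 2 weeks later: 1 + 14 = 15.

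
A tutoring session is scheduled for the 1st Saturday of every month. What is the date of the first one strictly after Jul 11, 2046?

Aug 4, 2046

Jul 2046 starts on a Sunday, so its 1st Saturday is Jul 7, 2046 (6 days in).
That is not after Jul 11, 2046, so look at Aug 2046.
Aug 2046 starts on a Wednesday, so its 1st Saturday is Aug 4, 2046 (3 days in).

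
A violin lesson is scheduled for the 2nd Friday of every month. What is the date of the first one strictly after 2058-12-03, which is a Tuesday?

December 2058 starts on a Sunday; its first Friday is the 6th, so the 2nd Friday is the 13th — 2058-12-13.
2058-12-13 is after 2058-12-03, so that is the next one.

2058-12-13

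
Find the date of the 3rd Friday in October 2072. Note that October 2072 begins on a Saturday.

21 October 2072

October 2072 begins on a Saturday, so the first Friday is October 7 (6 days later).
The 3rd Friday is 2 weeks later: 7 + 14 = 21.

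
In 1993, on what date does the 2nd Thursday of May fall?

May 1993 begins on a Saturday, so the first Thursday is May 6 (5 days later).
The 2nd Thursday is 1 weeks later: 6 + 7 = 13.

May 13, 1993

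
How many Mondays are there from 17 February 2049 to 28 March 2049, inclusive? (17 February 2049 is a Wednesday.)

17 February 2049 is a Wednesday; the first Monday on or after it is 22 February 2049 (5 days later).
From 22 February 2049 to 28 March 2049: 6 + 28 = 34 days (rest of February, March).
34 ÷ 7 = 4 full weeks with remainder 6, so 4 more Mondays after the first → 5.

5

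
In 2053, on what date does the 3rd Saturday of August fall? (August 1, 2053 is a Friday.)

August 2053 begins on a Friday, so the first Saturday is August 2 (1 day later).
The 3rd Saturday is 2 weeks later: 2 + 14 = 16.

August 16, 2053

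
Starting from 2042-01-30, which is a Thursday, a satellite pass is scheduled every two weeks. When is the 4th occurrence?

The 4th occurrence is 3 intervals after the first: 3 × 14 = 42 days after 2042-01-30.
January has 31 days — 1 day to the end of January leaves 41.
February has 28 days (13 left).
13 days into March → 2042-03-13.

2042-03-13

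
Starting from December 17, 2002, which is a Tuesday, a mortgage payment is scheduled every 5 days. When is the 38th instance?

The 38th occurrence is 37 intervals after the first: 37 × 5 = 185 days after December 17, 2002.
December has 31 days — 14 days to the end of December leaves 171.
January has 31 days (140 left).
February has 28 days (112 left).
March has 31 days (81 left).
April has 30 days (51 left).
May has 31 days (20 left).
20 days into June → June 20, 2003.

June 20, 2003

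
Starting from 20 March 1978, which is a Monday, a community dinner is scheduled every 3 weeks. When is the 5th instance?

12 June 1978

The 5th occurrence is 4 intervals after the first: 4 × 21 = 84 days after 20 March 1978.
March has 31 days — 11 days to the end of March leaves 73.
April has 30 days (43 left).
May has 31 days (12 left).
12 days into June → 12 June 1978.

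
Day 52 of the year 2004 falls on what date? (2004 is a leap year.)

Jan has 31 days (52 − 31 = 21 remain).
21 into Feb → Feb 21.

Feb 21, 2004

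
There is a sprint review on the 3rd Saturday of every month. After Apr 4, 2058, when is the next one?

Apr 20, 2058

Apr 2058 starts on a Monday; its first Saturday is the 6th, so the 3rd Saturday is the 20th — Apr 20, 2058.
Apr 20, 2058 is after Apr 4, 2058, so that is the next one.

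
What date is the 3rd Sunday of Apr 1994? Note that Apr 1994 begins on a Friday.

Apr 1994 begins on a Friday, so the first Sunday is Apr 3 (2 days later).
The 3rd Sunday is 2 weeks later: 3 + 14 = 17.

Apr 17, 1994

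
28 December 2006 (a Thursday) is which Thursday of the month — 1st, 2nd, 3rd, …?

4th

Day 28 falls in week ⌈28/7⌉ of the month.
Days 1–7 hold the 1st Thursday, 8–14 the 2nd, 15–21 the 3rd, 22–28 the 4th, 29–31 the 5th.
28 is in the range for the 4th.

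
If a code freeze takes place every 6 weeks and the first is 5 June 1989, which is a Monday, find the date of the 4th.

9 October 1989

The 4th occurrence is 3 intervals after the first: 3 × 42 = 126 days after 5 June 1989.
June has 30 days — 25 days to the end of June leaves 101.
July has 31 days (70 left).
August has 31 days (39 left).
September has 30 days (9 left).
9 days into October → 9 October 1989.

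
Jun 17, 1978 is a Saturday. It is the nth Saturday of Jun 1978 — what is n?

Day 17 falls in week ⌈17/7⌉ of the month.
Days 1–7 hold the 1st Saturday, 8–14 the 2nd, 15–21 the 3rd, 22–28 the 4th, 29–31 the 5th.
17 is in the range for the 3rd.

3rd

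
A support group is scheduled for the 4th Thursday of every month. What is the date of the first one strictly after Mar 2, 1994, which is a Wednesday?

Mar 24, 1994

Mar 1994 starts on a Tuesday; its first Thursday is the 3rd, so the 4th Thursday is the 24th — Mar 24, 1994.
Mar 24, 1994 is after Mar 2, 1994, so that is the next one.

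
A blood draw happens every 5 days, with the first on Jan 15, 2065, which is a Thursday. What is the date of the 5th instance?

The 5th occurrence is 4 intervals after the first: 4 × 5 = 20 days after Jan 15, 2065.
Jan has 31 days — 16 days to the end of Jan leaves 4.
4 days into Feb → Feb 4, 2065.

Feb 4, 2065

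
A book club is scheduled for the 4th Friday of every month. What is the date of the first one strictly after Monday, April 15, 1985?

April 26, 1985

April 1985 starts on a Monday; its first Friday is the 5th, so the 4th Friday is the 26th — April 26, 1985.
April 26, 1985 is after April 15, 1985, so that is the next one.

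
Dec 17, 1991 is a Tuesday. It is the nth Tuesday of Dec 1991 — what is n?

3rd

Day 17 falls in week ⌈17/7⌉ of the month.
Days 1–7 hold the 1st Tuesday, 8–14 the 2nd, 15–21 the 3rd, 22–28 the 4th, 29–31 the 5th.
17 is in the range for the 3rd.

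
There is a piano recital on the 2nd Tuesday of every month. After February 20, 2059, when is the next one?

March 11, 2059

February 2059 starts on a Saturday; its first Tuesday is the 4th, so the 2nd Tuesday is the 11th — February 11, 2059.
That is not after February 20, 2059, so look at March 2059.
March 2059 starts on a Saturday; its first Tuesday is the 4th, so the 2nd Tuesday is the 11th — March 11, 2059.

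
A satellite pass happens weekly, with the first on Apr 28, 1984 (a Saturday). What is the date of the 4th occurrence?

The 4th occurrence is 3 intervals after the first: 3 × 7 = 21 days after Apr 28, 1984.
Apr has 30 days — 2 days to the end of Apr leaves 19.
19 days into May → May 19, 1984.

May 19, 1984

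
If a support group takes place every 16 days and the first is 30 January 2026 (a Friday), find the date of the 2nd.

The 2nd occurrence is 1 interval after the first: 1 × 16 = 16 days after 30 January 2026.
January has 31 days — 1 day to the end of January leaves 15.
15 days into February → 15 February 2026.

15 February 2026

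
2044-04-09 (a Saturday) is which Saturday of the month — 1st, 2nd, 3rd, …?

2nd

Day 9 falls in week ⌈9/7⌉ of the month.
Days 1–7 hold the 1st Saturday, 8–14 the 2nd, 15–21 the 3rd, 22–28 the 4th, 29–31 the 5th.
9 is in the range for the 2nd.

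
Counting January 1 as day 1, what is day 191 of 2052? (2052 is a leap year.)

July 9, 2052

January has 31 days (191 − 31 = 160 remain).
February has 29 days (160 − 29 = 131 remain).
March has 31 days (131 − 31 = 100 remain).
April has 30 days (100 − 30 = 70 remain).
May has 31 days (70 − 31 = 39 remain).
June has 30 days (39 − 30 = 9 remain).
9 into July → July 9.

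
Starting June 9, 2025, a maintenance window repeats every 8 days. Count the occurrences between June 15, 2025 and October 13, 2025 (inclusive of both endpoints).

15

Occurrences land 8·i days after June 9, 2025 for i = 0, 1, 2, …
June 15, 2025 is 6 days after the start; 6 ÷ 8 = 0 remainder 6; since the remainder is 6, round up to i = 1. First occurrence in the window: #2 on June 17, 2025 (1×8 = 8 days in).
October 13, 2025 is 126 days after the start; 126 ÷ 8 = 15 remainder 6. Last occurrence in the window: #16 on October 7, 2025.
Occurrences #2 through #16: 15 in total.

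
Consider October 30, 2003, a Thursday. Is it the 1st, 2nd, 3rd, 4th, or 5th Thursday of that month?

5th

Day 30 falls in week ⌈30/7⌉ of the month.
Days 1–7 hold the 1st Thursday, 8–14 the 2nd, 15–21 the 3rd, 22–28 the 4th, 29–31 the 5th.
30 is in the range for the 5th.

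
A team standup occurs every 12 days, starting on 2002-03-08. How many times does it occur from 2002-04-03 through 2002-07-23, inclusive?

9

Occurrences land 12·i days after 2002-03-08 for i = 0, 1, 2, …
2002-04-03 is 26 days after the start; 26 ÷ 12 = 2 remainder 2; since the remainder is 2, round up to i = 3. First occurrence in the window: #4 on 2002-04-13 (3×12 = 36 days in).
2002-07-23 is 137 days after the start; 137 ÷ 12 = 11 remainder 5. Last occurrence in the window: #12 on 2002-07-18.
Occurrences #4 through #12: 9 in total.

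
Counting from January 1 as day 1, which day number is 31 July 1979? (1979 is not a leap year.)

Days in months before July: 31 + 28 + 31 + 30 + 31 + 30 = 181.
Plus 31 days into July → day 212.

212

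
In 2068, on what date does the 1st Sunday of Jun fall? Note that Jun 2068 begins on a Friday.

Jun 2068 begins on a Friday, so the first Sunday is Jun 3 (2 days later).

Jun 3, 2068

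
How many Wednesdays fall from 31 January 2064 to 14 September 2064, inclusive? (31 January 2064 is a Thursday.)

32

31 January 2064 is a Thursday; the first Wednesday on or after it is 6 February 2064 (6 days later).
From 6 February 2064 to 14 September 2064: 23 + 31 + 30 + 31 + 30 + 31 + 31 + 14 = 221 days (rest of February, March, April, May, June, July, August, September).
221 ÷ 7 = 31 full weeks with remainder 4, so 31 more Wednesdays after the first → 32.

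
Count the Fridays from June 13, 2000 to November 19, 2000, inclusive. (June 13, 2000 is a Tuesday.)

June 13, 2000 is a Tuesday; the first Friday on or after it is June 16, 2000 (3 days later).
From June 16, 2000 to November 19, 2000: 14 + 31 + 31 + 30 + 31 + 19 = 156 days (rest of June, July, August, September, October, November).
156 ÷ 7 = 22 full weeks with remainder 2, so 22 more Fridays after the first → 23.

23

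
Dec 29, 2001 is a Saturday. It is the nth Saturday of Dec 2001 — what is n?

Day 29 falls in week ⌈29/7⌉ of the month.
Days 1–7 hold the 1st Saturday, 8–14 the 2nd, 15–21 the 3rd, 22–28 the 4th, 29–31 the 5th.
29 is in the range for the 5th.

5th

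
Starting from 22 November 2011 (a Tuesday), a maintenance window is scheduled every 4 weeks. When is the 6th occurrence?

The 6th occurrence is 5 intervals after the first: 5 × 28 = 140 days after 22 November 2011.
November has 30 days — 8 days to the end of November leaves 132.
December has 31 days (101 left).
January has 31 days (70 left).
February has 29 days (41 left).
March has 31 days (10 left).
10 days into April → 10 April 2012.

10 April 2012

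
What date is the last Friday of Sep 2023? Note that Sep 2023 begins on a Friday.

Sep 29, 2023

Sep 2023 begins on a Friday, so the first Friday is Sep 1.
Sep 2023 has 30 days. Adding weeks: 1, 8, 15, 22, 29 — the last one ≤ 30 is the 29th.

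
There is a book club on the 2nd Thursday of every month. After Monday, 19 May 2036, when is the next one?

May 2036 starts on a Thursday; its first Thursday is the 1st, so the 2nd Thursday is the 8th — 8 May 2036.
That is not after 19 May 2036, so look at June 2036.
June 2036 starts on a Sunday; its first Thursday is the 5th, so the 2nd Thursday is the 12th — 12 June 2036.

12 June 2036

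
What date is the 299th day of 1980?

Oct 25, 1980

Jan has 31 days (299 − 31 = 268 remain).
Feb has 29 days (268 − 29 = 239 remain).
Mar has 31 days (239 − 31 = 208 remain).
Apr has 30 days (208 − 30 = 178 remain).
May has 31 days (178 − 31 = 147 remain).
Jun has 30 days (147 − 30 = 117 remain).
Jul has 31 days (117 − 31 = 86 remain).
Aug has 31 days (86 − 31 = 55 remain).
Sep has 30 days (55 − 30 = 25 remain).
25 into Oct → Oct 25.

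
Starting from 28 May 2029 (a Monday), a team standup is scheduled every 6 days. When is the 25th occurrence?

19 October 2029

The 25th occurrence is 24 intervals after the first: 24 × 6 = 144 days after 28 May 2029.
May has 31 days — 3 days to the end of May leaves 141.
June has 30 days (111 left).
July has 31 days (80 left).
August has 31 days (49 left).
September has 30 days (19 left).
19 days into October → 19 October 2029.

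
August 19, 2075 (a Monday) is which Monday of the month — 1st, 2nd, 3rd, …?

3rd

Day 19 falls in week ⌈19/7⌉ of the month.
Days 1–7 hold the 1st Monday, 8–14 the 2nd, 15–21 the 3rd, 22–28 the 4th, 29–31 the 5th.
19 is in the range for the 3rd.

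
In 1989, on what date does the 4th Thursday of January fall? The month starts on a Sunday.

January 1989 begins on a Sunday, so the first Thursday is January 5 (4 days later).
The 4th Thursday is 3 weeks later: 5 + 21 = 26.

1989-01-26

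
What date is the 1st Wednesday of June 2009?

June 2009 begins on a Monday, so the first Wednesday is June 3 (2 days later).

3 June 2009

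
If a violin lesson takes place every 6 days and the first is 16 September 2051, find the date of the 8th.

28 October 2051

The 8th occurrence is 7 intervals after the first: 7 × 6 = 42 days after 16 September 2051.
September has 30 days — 14 days to the end of September leaves 28.
28 days into October → 28 October 2051.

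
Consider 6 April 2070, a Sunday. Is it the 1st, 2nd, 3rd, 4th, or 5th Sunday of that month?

1st

Day 6 falls in week ⌈6/7⌉ of the month.
Days 1–7 hold the 1st Sunday, 8–14 the 2nd, 15–21 the 3rd, 22–28 the 4th, 29–31 the 5th.
6 is in the range for the 1st.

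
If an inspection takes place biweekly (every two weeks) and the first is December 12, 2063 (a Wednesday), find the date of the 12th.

May 14, 2064

The 12th occurrence is 11 intervals after the first: 11 × 14 = 154 days after December 12, 2063.
December has 31 days — 19 days to the end of December leaves 135.
January has 31 days (104 left).
February has 29 days (75 left).
March has 31 days (44 left).
April has 30 days (14 left).
14 days into May → May 14, 2064.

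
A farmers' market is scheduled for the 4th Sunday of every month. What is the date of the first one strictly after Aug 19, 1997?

Aug 1997 starts on a Friday; its first Sunday is the 3rd, so the 4th Sunday is the 24th — Aug 24, 1997.
Aug 24, 1997 is after Aug 19, 1997, so that is the next one.

Aug 24, 1997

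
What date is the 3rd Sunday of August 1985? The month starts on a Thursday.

1985-08-18

August 1985 begins on a Thursday, so the first Sunday is August 4 (3 days later).
The 3rd Sunday is 2 weeks later: 4 + 14 = 18.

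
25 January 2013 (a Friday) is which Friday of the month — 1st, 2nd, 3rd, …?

Day 25 falls in week ⌈25/7⌉ of the month.
Days 1–7 hold the 1st Friday, 8–14 the 2nd, 15–21 the 3rd, 22–28 the 4th, 29–31 the 5th.
25 is in the range for the 4th.

4th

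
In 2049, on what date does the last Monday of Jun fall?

The first Monday of Jun 2049 is Jun 7.
Jun 2049 has 30 days. Adding weeks: 7, 14, 21, 28 — the last one ≤ 30 is the 28th.

Jun 28, 2049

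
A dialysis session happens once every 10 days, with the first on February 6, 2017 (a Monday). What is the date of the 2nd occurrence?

The 2nd occurrence is 1 interval after the first: 1 × 10 = 10 days after February 6, 2017.
10 days later is February 16, 2017.

February 16, 2017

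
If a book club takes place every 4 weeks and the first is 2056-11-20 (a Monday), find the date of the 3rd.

The 3rd occurrence is 2 intervals after the first: 2 × 28 = 56 days after 2056-11-20.
November has 30 days — 10 days to the end of November leaves 46.
December has 31 days (15 left).
15 days into January → 2057-01-15.

2057-01-15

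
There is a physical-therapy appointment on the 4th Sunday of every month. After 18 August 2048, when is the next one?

August 2048 starts on a Saturday; its first Sunday is the 2nd, so the 4th Sunday is the 23rd — 23 August 2048.
23 August 2048 is after 18 August 2048, so that is the next one.

23 August 2048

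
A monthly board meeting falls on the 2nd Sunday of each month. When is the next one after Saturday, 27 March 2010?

March 2010 starts on a Monday; its first Sunday is the 7th, so the 2nd Sunday is the 14th — 14 March 2010.
That is not after 27 March 2010, so look at April 2010.
April 2010 starts on a Thursday; its first Sunday is the 4th, so the 2nd Sunday is the 11th — 11 April 2010.

11 April 2010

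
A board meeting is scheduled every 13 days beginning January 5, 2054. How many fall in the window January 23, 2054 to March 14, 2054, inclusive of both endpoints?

4

Occurrences land 13·i days after January 5, 2054 for i = 0, 1, 2, …
January 23, 2054 is 18 days after the start; 18 ÷ 13 = 1 remainder 5; since the remainder is 5, round up to i = 2. First occurrence in the window: #3 on January 31, 2054 (2×13 = 26 days in).
March 14, 2054 is 68 days after the start; 68 ÷ 13 = 5 remainder 3. Last occurrence in the window: #6 on March 11, 2054.
Occurrences #3 through #6: 4 in total.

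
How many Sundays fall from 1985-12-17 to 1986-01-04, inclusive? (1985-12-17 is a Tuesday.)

2

1985-12-17 is a Tuesday; the first Sunday on or after it is 1985-12-22 (5 days later).
From 1985-12-22 to 1986-01-04: 9 + 4 = 13 days (rest of December, January).
13 ÷ 7 = 1 full weeks with remainder 6, so 1 more Sundays after the first → 2.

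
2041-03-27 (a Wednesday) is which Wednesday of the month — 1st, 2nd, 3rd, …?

4th

Day 27 falls in week ⌈27/7⌉ of the month.
Days 1–7 hold the 1st Wednesday, 8–14 the 2nd, 15–21 the 3rd, 22–28 the 4th, 29–31 the 5th.
27 is in the range for the 4th.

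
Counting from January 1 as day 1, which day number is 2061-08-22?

234

Days in months before August: 31 + 28 + 31 + 30 + 31 + 30 + 31 = 212.
Plus 22 days into August → day 234.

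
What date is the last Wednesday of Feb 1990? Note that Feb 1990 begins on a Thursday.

Feb 1990 begins on a Thursday, so the first Wednesday is Feb 7 (6 days later).
Feb 1990 has 28 days. Adding weeks: 7, 14, 21, 28 — the last one ≤ 28 is the 28th.

Feb 28, 1990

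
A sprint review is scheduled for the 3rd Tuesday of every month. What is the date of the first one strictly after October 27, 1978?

October 1978 starts on a Sunday; its first Tuesday is the 3rd, so the 3rd Tuesday is the 17th — October 17, 1978.
That is not after October 27, 1978, so look at November 1978.
November 1978 starts on a Wednesday; its first Tuesday is the 7th, so the 3rd Tuesday is the 21st — November 21, 1978.

November 21, 1978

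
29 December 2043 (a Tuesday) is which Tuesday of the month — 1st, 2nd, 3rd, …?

Day 29 falls in week ⌈29/7⌉ of the month.
Days 1–7 hold the 1st Tuesday, 8–14 the 2nd, 15–21 the 3rd, 22–28 the 4th, 29–31 the 5th.
29 is in the range for the 5th.

5th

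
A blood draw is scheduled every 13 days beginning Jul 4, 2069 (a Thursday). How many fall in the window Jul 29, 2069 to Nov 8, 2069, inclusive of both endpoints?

Occurrences land 13·i days after Jul 4, 2069 for i = 0, 1, 2, …
Jul 29, 2069 is 25 days after the start; 25 ÷ 13 = 1 remainder 12; since the remainder is 12, round up to i = 2. First occurrence in the window: #3 on Jul 30, 2069 (2×13 = 26 days in).
Nov 8, 2069 is 127 days after the start; 127 ÷ 13 = 9 remainder 10. Last occurrence in the window: #10 on Oct 29, 2069.
Occurrences #3 through #10: 8 in total.

8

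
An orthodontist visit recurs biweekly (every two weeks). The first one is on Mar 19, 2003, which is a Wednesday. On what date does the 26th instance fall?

Mar 3, 2004

The 26th occurrence is 25 intervals after the first: 25 × 14 = 350 days after Mar 19, 2003.
Mar has 31 days — 12 days to the end of Mar leaves 338.
Apr has 30 days (308 left).
May has 31 days (277 left).
Jun has 30 days (247 left).
Jul has 31 days (216 left).
Aug has 31 days (185 left).
Sep has 30 days (155 left).
Oct has 31 days (124 left).
Nov has 30 days (94 left).
Dec has 31 days (63 left).
Jan has 31 days (32 left).
Feb has 29 days (3 left).
3 days into Mar → Mar 3, 2004.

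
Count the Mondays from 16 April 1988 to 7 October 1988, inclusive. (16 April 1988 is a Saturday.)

16 April 1988 is a Saturday; the first Monday on or after it is 18 April 1988 (2 days later).
From 18 April 1988 to 7 October 1988: 12 + 31 + 30 + 31 + 31 + 30 + 7 = 172 days (rest of April, May, June, July, August, September, October).
172 ÷ 7 = 24 full weeks with remainder 4, so 24 more Mondays after the first → 25.

25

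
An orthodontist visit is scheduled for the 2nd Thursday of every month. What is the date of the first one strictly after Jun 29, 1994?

Jun 1994 starts on a Wednesday; its first Thursday is the 2nd, so the 2nd Thursday is the 9th — Jun 9, 1994.
That is not after Jun 29, 1994, so look at Jul 1994.
Jul 1994 starts on a Friday; its first Thursday is the 7th, so the 2nd Thursday is the 14th — Jul 14, 1994.

Jul 14, 1994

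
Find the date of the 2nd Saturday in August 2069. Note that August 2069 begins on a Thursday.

August 2069 begins on a Thursday, so the first Saturday is August 3 (2 days later).
The 2nd Saturday is 1 weeks later: 3 + 7 = 10.

2069-08-10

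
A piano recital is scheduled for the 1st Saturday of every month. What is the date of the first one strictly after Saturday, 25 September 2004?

2 October 2004

September 2004 starts on a Wednesday, so its 1st Saturday is 4 September 2004 (3 days in).
That is not after 25 September 2004, so look at October 2004.
October 2004 starts on a Friday, so its 1st Saturday is 2 October 2004 (1 day in).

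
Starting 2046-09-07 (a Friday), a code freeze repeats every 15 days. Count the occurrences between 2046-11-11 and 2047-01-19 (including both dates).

4

Occurrences land 15·i days after 2046-09-07 for i = 0, 1, 2, …
2046-11-11 is 65 days after the start; 65 ÷ 15 = 4 remainder 5; since the remainder is 5, round up to i = 5. First occurrence in the window: #6 on 2046-11-21 (5×15 = 75 days in).
2047-01-19 is 134 days after the start; 134 ÷ 15 = 8 remainder 14. Last occurrence in the window: #9 on 2047-01-05.
Occurrences #6 through #9: 4 in total.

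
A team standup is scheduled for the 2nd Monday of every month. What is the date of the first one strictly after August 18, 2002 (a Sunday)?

September 9, 2002

August 2002 starts on a Thursday; its first Monday is the 5th, so the 2nd Monday is the 12th — August 12, 2002.
That is not after August 18, 2002, so look at September 2002.
September 2002 starts on a Sunday; its first Monday is the 2nd, so the 2nd Monday is the 9th — September 9, 2002.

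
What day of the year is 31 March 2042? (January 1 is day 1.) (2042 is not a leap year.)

90

Days in months before March: 31 + 28 = 59.
Plus 31 days into March → day 90.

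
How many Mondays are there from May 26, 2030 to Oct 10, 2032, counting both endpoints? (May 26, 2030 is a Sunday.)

124

May 26, 2030 is a Sunday; the first Monday on or after it is May 27, 2030 (1 day later).
From May 27, 2030 to Oct 10, 2032: 218 + 365 + 284 = 867 days (rest of 2030, 2031, to Oct 10, 2032 in 2032).
867 ÷ 7 = 123 full weeks with remainder 6, so 123 more Mondays after the first → 124.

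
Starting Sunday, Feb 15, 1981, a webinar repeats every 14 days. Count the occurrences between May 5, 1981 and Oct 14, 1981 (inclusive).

12

Occurrences land 14·i days after Feb 15, 1981 for i = 0, 1, 2, …
May 5, 1981 is 79 days after the start; 79 ÷ 14 = 5 remainder 9; since the remainder is 9, round up to i = 6. First occurrence in the window: #7 on May 10, 1981 (6×14 = 84 days in).
Oct 14, 1981 is 241 days after the start; 241 ÷ 14 = 17 remainder 3. Last occurrence in the window: #18 on Oct 11, 1981.
Occurrences #7 through #18: 12 in total.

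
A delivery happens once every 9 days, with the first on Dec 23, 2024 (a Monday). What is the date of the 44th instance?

Jan 14, 2026

The 44th occurrence is 43 intervals after the first: 43 × 9 = 387 days after Dec 23, 2024.
Dec has 31 days — 8 days to the end of Dec leaves 379.
Jan has 31 days (348 left).
Feb has 28 days (320 left).
Mar has 31 days (289 left).
Apr has 30 days (259 left).
May has 31 days (228 left).
Jun has 30 days (198 left).
Jul has 31 days (167 left).
Aug has 31 days (136 left).
Sep has 30 days (106 left).
Oct has 31 days (75 left).
Nov has 30 days (45 left).
Dec has 31 days (14 left).
14 days into Jan → Jan 14, 2026.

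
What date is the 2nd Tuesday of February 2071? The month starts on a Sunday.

February 2071 begins on a Sunday, so the first Tuesday is February 3 (2 days later).
The 2nd Tuesday is 1 weeks later: 3 + 7 = 10.

2071-02-10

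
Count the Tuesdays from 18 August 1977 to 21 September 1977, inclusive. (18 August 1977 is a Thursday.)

5

18 August 1977 is a Thursday; the first Tuesday on or after it is 23 August 1977 (5 days later).
From 23 August 1977 to 21 September 1977: 8 + 21 = 29 days (rest of August, September).
29 ÷ 7 = 4 full weeks with remainder 1, so 4 more Tuesdays after the first → 5.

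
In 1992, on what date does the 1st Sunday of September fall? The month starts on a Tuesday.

6 September 1992

September 1992 begins on a Tuesday, so the first Sunday is September 6 (5 days later).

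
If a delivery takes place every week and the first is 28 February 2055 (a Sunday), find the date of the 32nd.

The 32nd occurrence is 31 intervals after the first: 31 × 7 = 217 days after 28 February 2055.
February has 28 days — 0 days to the end of February leaves 217.
March has 31 days (186 left).
April has 30 days (156 left).
May has 31 days (125 left).
June has 30 days (95 left).
July has 31 days (64 left).
August has 31 days (33 left).
September has 30 days (3 left).
3 days into October → 3 October 2055.

3 October 2055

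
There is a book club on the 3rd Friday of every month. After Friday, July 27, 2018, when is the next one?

July 2018 starts on a Sunday; its first Friday is the 6th, so the 3rd Friday is the 20th — July 20, 2018.
That is not after July 27, 2018, so look at August 2018.
August 2018 starts on a Wednesday; its first Friday is the 3rd, so the 3rd Friday is the 17th — August 17, 2018.

August 17, 2018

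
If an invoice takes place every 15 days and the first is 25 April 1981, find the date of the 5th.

24 June 1981

The 5th occurrence is 4 intervals after the first: 4 × 15 = 60 days after 25 April 1981.
April has 30 days — 5 days to the end of April leaves 55.
May has 31 days (24 left).
24 days into June → 24 June 1981.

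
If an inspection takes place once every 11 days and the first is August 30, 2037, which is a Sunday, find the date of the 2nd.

The 2nd occurrence is 1 interval after the first: 1 × 11 = 11 days after August 30, 2037.
August has 31 days — 1 day to the end of August leaves 10.
10 days into September → September 10, 2037.

September 10, 2037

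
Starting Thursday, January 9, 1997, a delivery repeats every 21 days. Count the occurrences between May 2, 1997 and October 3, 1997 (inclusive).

7

Occurrences land 21·i days after January 9, 1997 for i = 0, 1, 2, …
May 2, 1997 is 113 days after the start; 113 ÷ 21 = 5 remainder 8; since the remainder is 8, round up to i = 6. First occurrence in the window: #7 on May 15, 1997 (6×21 = 126 days in).
October 3, 1997 is 267 days after the start; 267 ÷ 21 = 12 remainder 15. Last occurrence in the window: #13 on September 18, 1997.
Occurrences #7 through #13: 7 in total.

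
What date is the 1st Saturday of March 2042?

The first Saturday of March 2042 is March 1.

March 1, 2042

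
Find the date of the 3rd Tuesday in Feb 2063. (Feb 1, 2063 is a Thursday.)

Feb 20, 2063

Feb 2063 begins on a Thursday, so the first Tuesday is Feb 6 (5 days later).
The 3rd Tuesday is 2 weeks later: 6 + 14 = 20.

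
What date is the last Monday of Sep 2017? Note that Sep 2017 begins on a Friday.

Sep 2017 begins on a Friday, so the first Monday is Sep 4 (3 days later).
Sep 2017 has 30 days. Adding weeks: 4, 11, 18, 25 — the last one ≤ 30 is the 25th.

Sep 25, 2017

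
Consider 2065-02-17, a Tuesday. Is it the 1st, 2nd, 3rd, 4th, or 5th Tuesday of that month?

Day 17 falls in week ⌈17/7⌉ of the month.
Days 1–7 hold the 1st Tuesday, 8–14 the 2nd, 15–21 the 3rd, 22–28 the 4th, 29–31 the 5th.
17 is in the range for the 3rd.

3rd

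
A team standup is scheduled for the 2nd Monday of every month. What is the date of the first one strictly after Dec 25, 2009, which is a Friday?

Jan 11, 2010

Dec 2009 starts on a Tuesday; its first Monday is the 7th, so the 2nd Monday is the 14th — Dec 14, 2009.
That is not after Dec 25, 2009, so look at Jan 2010.
Jan 2010 starts on a Friday; its first Monday is the 4th, so the 2nd Monday is the 11th — Jan 11, 2010.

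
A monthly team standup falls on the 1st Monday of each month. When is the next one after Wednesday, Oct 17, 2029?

Oct 2029 starts on a Monday, so its 1st Monday is Oct 1, 2029.
That is not after Oct 17, 2029, so look at Nov 2029.
Nov 2029 starts on a Thursday, so its 1st Monday is Nov 5, 2029 (4 days in).

Nov 5, 2029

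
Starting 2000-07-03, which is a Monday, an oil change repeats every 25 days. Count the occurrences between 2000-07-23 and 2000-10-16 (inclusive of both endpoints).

4

Occurrences land 25·i days after 2000-07-03 for i = 0, 1, 2, …
2000-07-23 is 20 days after the start; 20 ÷ 25 = 0 remainder 20; since the remainder is 20, round up to i = 1. First occurrence in the window: #2 on 2000-07-28 (1×25 = 25 days in).
2000-10-16 is 105 days after the start; 105 ÷ 25 = 4 remainder 5. Last occurrence in the window: #5 on 2000-10-11.
Occurrences #2 through #5: 4 in total.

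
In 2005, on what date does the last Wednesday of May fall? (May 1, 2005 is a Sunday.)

May 25, 2005

May 2005 begins on a Sunday, so the first Wednesday is May 4 (3 days later).
May 2005 has 31 days. Adding weeks: 4, 11, 18, 25 — the last one ≤ 31 is the 25th.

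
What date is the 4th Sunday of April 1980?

The first Sunday of April 1980 is April 6.
The 4th Sunday is 3 weeks later: 6 + 21 = 27.

1980-04-27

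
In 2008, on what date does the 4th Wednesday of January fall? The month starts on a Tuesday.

2008-01-23

January 2008 begins on a Tuesday, so the first Wednesday is January 2 (1 day later).
The 4th Wednesday is 3 weeks later: 2 + 21 = 23.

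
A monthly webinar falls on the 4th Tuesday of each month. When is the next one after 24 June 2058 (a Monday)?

June 2058 starts on a Saturday; its first Tuesday is the 4th, so the 4th Tuesday is the 25th — 25 June 2058.
25 June 2058 is after 24 June 2058, so that is the next one.

25 June 2058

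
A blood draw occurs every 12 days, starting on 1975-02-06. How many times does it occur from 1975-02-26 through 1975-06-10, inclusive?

Occurrences land 12·i days after 1975-02-06 for i = 0, 1, 2, …
1975-02-26 is 20 days after the start; 20 ÷ 12 = 1 remainder 8; since the remainder is 8, round up to i = 2. First occurrence in the window: #3 on 1975-03-02 (2×12 = 24 days in).
1975-06-10 is 124 days after the start; 124 ÷ 12 = 10 remainder 4. Last occurrence in the window: #11 on 1975-06-06.
Occurrences #3 through #11: 9 in total.

9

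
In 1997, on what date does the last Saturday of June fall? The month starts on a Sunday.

28 June 1997

June 1997 begins on a Sunday, so the first Saturday is June 7 (6 days later).
June 1997 has 30 days. Adding weeks: 7, 14, 21, 28 — the last one ≤ 30 is the 28th.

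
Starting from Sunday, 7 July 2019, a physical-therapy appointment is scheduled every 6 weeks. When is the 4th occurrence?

10 November 2019

The 4th occurrence is 3 intervals after the first: 3 × 42 = 126 days after 7 July 2019.
July has 31 days — 24 days to the end of July leaves 102.
August has 31 days (71 left).
September has 30 days (41 left).
October has 31 days (10 left).
10 days into November → 10 November 2019.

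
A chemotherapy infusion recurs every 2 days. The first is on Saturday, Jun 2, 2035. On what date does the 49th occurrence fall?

Sep 6, 2035

The 49th occurrence is 48 intervals after the first: 48 × 2 = 96 days after Jun 2, 2035.
Jun has 30 days — 28 days to the end of Jun leaves 68.
Jul has 31 days (37 left).
Aug has 31 days (6 left).
6 days into Sep → Sep 6, 2035.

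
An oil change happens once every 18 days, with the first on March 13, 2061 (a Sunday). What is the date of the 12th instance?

The 12th occurrence is 11 intervals after the first: 11 × 18 = 198 days after March 13, 2061.
March has 31 days — 18 days to the end of March leaves 180.
April has 30 days (150 left).
May has 31 days (119 left).
June has 30 days (89 left).
July has 31 days (58 left).
August has 31 days (27 left).
27 days into September → September 27, 2061.

September 27, 2061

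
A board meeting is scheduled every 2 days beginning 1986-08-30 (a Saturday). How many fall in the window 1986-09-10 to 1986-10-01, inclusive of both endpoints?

11

Occurrences land 2·i days after 1986-08-30 for i = 0, 1, 2, …
1986-09-10 is 11 days after the start; 11 ÷ 2 = 5 remainder 1; since the remainder is 1, round up to i = 6. First occurrence in the window: #7 on 1986-09-11 (6×2 = 12 days in).
1986-10-01 is 32 days after the start; 32 ÷ 2 = 16 remainder 0. Last occurrence in the window: #17 on 1986-10-01.
Occurrences #7 through #17: 11 in total.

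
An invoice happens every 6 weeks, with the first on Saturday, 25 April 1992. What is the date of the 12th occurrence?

The 12th occurrence is 11 intervals after the first: 11 × 42 = 462 days after 25 April 1992.
April has 30 days — 5 days to the end of April leaves 457.
From end of April to end of 1992 is 245 days (212 left).
January has 31 days (181 left).
February has 28 days (153 left).
March has 31 days (122 left).
April has 30 days (92 left).
May has 31 days (61 left).
June has 30 days (31 left).
31 days into July → 31 July 1993.

31 July 1993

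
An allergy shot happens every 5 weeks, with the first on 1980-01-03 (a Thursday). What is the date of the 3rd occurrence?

1980-03-13

The 3rd occurrence is 2 intervals after the first: 2 × 35 = 70 days after 1980-01-03.
January has 31 days — 28 days to the end of January leaves 42.
February has 29 days (13 left).
13 days into March → 1980-03-13.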